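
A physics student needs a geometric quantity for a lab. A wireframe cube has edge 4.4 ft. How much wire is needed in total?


Shape: cube
Side s = 4.4 ft
A cube has 12 edges, all equal.
Formula: total edge length = 12 * s
Total = 12 * 4.4
Total = 52.8
52.8 ft


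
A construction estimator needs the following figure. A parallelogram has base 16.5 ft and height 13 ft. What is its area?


Shape: parallelogram
Base b = 16.5 ft, Height h = 13 ft
Formula: A = b * h
A = 16.5 * 13
A = 214.5
214.5 ft^2


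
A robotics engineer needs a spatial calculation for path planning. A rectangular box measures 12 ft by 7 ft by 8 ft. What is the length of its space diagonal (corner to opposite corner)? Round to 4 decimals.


Shape: rectangular box (space diagonal)
l = 12 ft, w = 7 ft, h = 8 ft
Visualize: the diagonal of the base, then a right triangle with that diagonal and the height.
Formula: d = sqrt(l^2 + w^2 + h^2)
l^2 + w^2 + h^2 = 144 + 49 + 64 = 257
d = sqrt(257)
d = 16.0312
16.0312 ft


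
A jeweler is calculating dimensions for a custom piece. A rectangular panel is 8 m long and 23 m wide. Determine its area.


Shape: rectangle
Length l = 8 m, Width w = 23 m
Formula: A = l * w
A = 8 * 23
A = 184
184 m^2


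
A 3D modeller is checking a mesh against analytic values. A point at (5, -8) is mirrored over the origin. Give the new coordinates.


Transformation: reflection
Original point: (5, -8)
Rule for reflection through the origin: (x, y) -> (-x, -y)
Apply: (5, -8) -> (-5, 8)
(-5, 8)


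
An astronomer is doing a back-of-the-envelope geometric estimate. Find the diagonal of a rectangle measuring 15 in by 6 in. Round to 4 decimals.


Shape: rectangle (diagonal via Pythagoras)
Sides: 15 in and 6 in
Formula: d = sqrt(l^2 + w^2)
l^2 = 225, w^2 = 36
l^2 + w^2 = 261
d = sqrt(261)
d = 16.1555
16.1555 in


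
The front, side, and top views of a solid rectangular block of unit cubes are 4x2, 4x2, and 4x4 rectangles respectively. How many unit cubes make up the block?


Orthographic views of a solid rectangular block:
Front view 4 x 2 -> length = 4, height = 2
Side view 4 x 2 -> width = 4, height = 2 (consistent)
Top view 4 x 4 -> confirms length = 4, width = 4
The block is 4 x 4 x 2.
Total unit cubes = 4 * 4 * 2 = 32
32 unit cubes


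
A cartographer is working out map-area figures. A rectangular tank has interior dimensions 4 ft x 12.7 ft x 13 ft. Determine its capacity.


Shape: rectangular prism
l = 4 ft, w = 12.7 ft, h = 13 ft
Formula: V = l * w * h
V = 4 * 12.7 * 13
V = 50.8 * 13
V = 660.4
660.4 ft^3


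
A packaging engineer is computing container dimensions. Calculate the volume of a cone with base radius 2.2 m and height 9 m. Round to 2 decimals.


Shape: cone
Radius r = 2.2 m, Height h = 9 m
Formula: V = (1/3) * pi * r^2 * h
r^2 = 4.84
pi * r^2 * h = pi * 4.84 * 9 = 43.56 * pi
V = 43.56 * pi / 3
V = 45.62
45.62 m^3


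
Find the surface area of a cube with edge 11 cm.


Shape: cube
Side s = 11 cm
A cube has 6 square faces.
Formula: SA = 6 * s^2
s^2 = 121
SA = 6 * 121
SA = 726
726 cm^2


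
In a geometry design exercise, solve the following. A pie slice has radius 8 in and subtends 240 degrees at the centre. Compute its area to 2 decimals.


Shape: circular sector
Radius r = 8 in, Angle = 240 degrees
Formula: A = (angle/360) * pi * r^2
r^2 = 64
Fraction of circle = 240/360
A = (240/360) * pi * 64
A = 42.666667 * pi
A = 134.04
134.04 in^2


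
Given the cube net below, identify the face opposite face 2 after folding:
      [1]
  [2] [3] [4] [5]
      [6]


Net: cross layout. Take square 3 as the base (bottom).
Fold the four squares in the horizontal row up around 3: 2 -> left, 4 -> right, 5 wraps to the top.
Fold 1 and 6 up from 3: 1 -> back, 6 -> front.
Opposite pairs are therefore: (1, 6), (2, 4), (3, 5).
Face 2 is opposite face 4.
face 4


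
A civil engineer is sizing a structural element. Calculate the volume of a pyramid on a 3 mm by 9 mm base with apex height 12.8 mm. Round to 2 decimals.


Shape: rectangular pyramid
Base: 3 mm x 9 mm, Height h = 12.8 mm
Formula: V = (1/3) * base_area * h
base_area = 3 * 9 = 27
base_area * h = 27 * 12.8 = 345.6
V = 345.6 / 3
V = 115.2
115.2 mm^3


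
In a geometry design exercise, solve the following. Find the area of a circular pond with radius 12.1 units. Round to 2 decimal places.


Shape: circle
Radius r = 12.1 units
Formula: A = pi * r^2
r^2 = 12.1^2 = 146.41
A = pi * 146.41
A = 459.96
459.96 units^2


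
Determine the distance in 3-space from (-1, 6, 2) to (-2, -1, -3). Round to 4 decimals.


3D distance between two points
P1 = (-1, 6, 2), P2 = (-2, -1, -3)
Formula: d = sqrt((x2-x1)^2 + (y2-y1)^2 + (z2-z1)^2)
dx = -2 - -1 = -1
dy = -1 - 6 = -7
dz = -3 - 2 = -5
dx^2 + dy^2 + dz^2 = 1 + 49 + 25 = 75
d = sqrt(75)
d = 8.6603
8.6603 units


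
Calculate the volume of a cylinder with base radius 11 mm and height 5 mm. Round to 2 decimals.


Shape: cylinder
Radius r = 11 mm, Height h = 5 mm
Formula: V = pi * r^2 * h
r^2 = 121
V = pi * 121 * 5
V = 605 * pi
V = 1900.66
1900.66 mm^3


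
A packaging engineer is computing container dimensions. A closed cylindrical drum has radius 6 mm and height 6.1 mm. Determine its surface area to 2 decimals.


Shape: closed cylinder
Radius r = 6 mm, Height h = 6.1 mm
Formula: SA = 2*pi*r^2 + 2*pi*r*h = 2*pi*r*(r + h)
r + h = 12.1
2 * r * (r + h) = 2 * 6 * 12.1 = 145.2
SA = 145.2 * pi
SA = 456.16
456.16 mm^2


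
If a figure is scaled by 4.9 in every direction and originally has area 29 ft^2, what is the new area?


Linear scale factor k = 4.9
Original area = 29 ft^2
Rule: under a linear scaling by k, areas scale by k^2.
k^2 = 4.9^2 = 24.01
New area = 29 * 24.01
New area = 696.29
696.29 ft^2


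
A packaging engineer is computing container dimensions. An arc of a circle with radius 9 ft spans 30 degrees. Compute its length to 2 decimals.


Shape: circular arc
Radius r = 9 ft, Angle = 30 degrees
Formula: L = (angle/360) * 2 * pi * r
2 * pi * r = 18 * pi
L = (30/360) * 18 * pi
L = 1.5 * pi
L = 4.71
4.71 ft


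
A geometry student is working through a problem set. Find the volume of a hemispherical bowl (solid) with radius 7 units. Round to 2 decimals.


Shape: hemisphere (half of a sphere)
Radius r = 7 units
Formula: V = (1/2) * (4/3) * pi * r^3 = (2/3) * pi * r^3
r^3 = 343
(2/3) * 343 = 228.666667
V = 228.666667 * pi
V = 718.38
718.38 units^3


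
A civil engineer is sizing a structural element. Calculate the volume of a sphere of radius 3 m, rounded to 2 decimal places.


Shape: sphere
Radius r = 3 m
Formula: V = (4/3) * pi * r^3
r^3 = 27
(4/3) * 27 = 36
V = 36 * pi
V = 113.1
113.1 m^3


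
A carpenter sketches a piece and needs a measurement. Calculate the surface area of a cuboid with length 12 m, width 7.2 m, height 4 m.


Shape: rectangular prism
l = 12 m, w = 7.2 m, h = 4 m
Formula: SA = 2(lw + lh + wh)
lw = 86.4, lh = 48, wh = 28.8
lw + lh + wh = 163.2
SA = 2 * 163.2
SA = 326.4
326.4 m^2


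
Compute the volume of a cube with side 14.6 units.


Shape: cube
Side s = 14.6 units
Formula: V = s^3
V = 14.6 * 14.6 * 14.6
V = 213.16 * 14.6
V = 3112.136
3112.136 units^3


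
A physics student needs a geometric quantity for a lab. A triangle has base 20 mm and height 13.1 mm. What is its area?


Shape: triangle
Base b = 20 mm, Height h = 13.1 mm
Formula: A = (1/2) * b * h
A = 0.5 * 20 * 13.1
A = 0.5 * 262
A = 131
131 mm^2


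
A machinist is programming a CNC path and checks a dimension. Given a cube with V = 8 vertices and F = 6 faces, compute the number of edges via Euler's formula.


Polyhedron: cube
Euler's formula for convex polyhedra: V - E + F = 2
Given: V = 8 vertices and F = 6 faces
Solve for E:
E = V + F - 2 = 8 + 6 - 2 = 12
12 edges


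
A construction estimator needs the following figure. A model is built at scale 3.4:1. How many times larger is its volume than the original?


Linear scale factor k = 3.4
Rule: under a linear scaling by k, volumes scale by k^3.
k^3 = 3.4 * 3.4 * 3.4
k^3 = 11.56 * 3.4
k^3 = 39.304
Volume scales by a factor of 39.304.
39.304 (dimensionless)


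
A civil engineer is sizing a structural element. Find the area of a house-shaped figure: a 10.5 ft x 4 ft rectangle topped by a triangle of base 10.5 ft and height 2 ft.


Composite shape: rectangle + triangle
Rectangle area = 10.5 * 4 = 42
Triangle area = 0.5 * 10.5 * 2 = 10.5
Total = 42 + 10.5
Total = 52.5
52.5 ft^2


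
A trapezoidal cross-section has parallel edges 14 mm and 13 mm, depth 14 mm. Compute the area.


Shape: trapezoid
Parallel sides a = 14 mm, b = 13 mm; Height h = 14 mm
Formula: A = (a + b) * h / 2
a + b = 14 + 13 = 27
A = 27 * 14 / 2
A = 378 / 2
A = 189
189 mm^2


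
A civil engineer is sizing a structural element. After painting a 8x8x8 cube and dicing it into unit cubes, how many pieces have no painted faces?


Large cube: 8 x 8 x 8, cut into unit cubes.
n = 8, so n - 2 = 6
Unpainted cubes form the interior (n - 2)^3 block.
(n - 2)^3 = 6^3 = 216
216 unit cubes


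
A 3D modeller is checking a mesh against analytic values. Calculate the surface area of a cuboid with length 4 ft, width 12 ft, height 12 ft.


Shape: rectangular prism
l = 4 ft, w = 12 ft, h = 12 ft
Formula: SA = 2(lw + lh + wh)
lw = 48, lh = 48, wh = 144
lw + lh + wh = 240
SA = 2 * 240
SA = 480
480 ft^2


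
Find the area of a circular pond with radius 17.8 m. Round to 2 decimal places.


Shape: circle
Radius r = 17.8 m
Formula: A = pi * r^2
r^2 = 17.8^2 = 316.84
A = pi * 316.84
A = 995.38
995.38 m^2


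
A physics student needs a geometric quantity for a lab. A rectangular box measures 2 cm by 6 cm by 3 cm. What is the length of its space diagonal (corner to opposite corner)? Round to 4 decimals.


Shape: rectangular box (space diagonal)
l = 2 cm, w = 6 cm, h = 3 cm
Visualize: the diagonal of the base, then a right triangle with that diagonal and the height.
Formula: d = sqrt(l^2 + w^2 + h^2)
l^2 + w^2 + h^2 = 4 + 36 + 9 = 49
d = sqrt(49)
d = 7.0
7 cm


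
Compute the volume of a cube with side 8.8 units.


Shape: cube
Side s = 8.8 units
Formula: V = s^3
V = 8.8 * 8.8 * 8.8
V = 77.44 * 8.8
V = 681.472
681.472 units^3


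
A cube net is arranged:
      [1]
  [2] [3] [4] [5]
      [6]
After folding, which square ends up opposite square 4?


Net: cross layout. Take square 3 as the base (bottom).
Fold the four squares in the horizontal row up around 3: 2 -> left, 4 -> right, 5 wraps to the top.
Fold 1 and 6 up from 3: 1 -> back, 6 -> front.
Opposite pairs are therefore: (1, 6), (2, 4), (3, 5).
Face 4 is opposite face 2.
face 2


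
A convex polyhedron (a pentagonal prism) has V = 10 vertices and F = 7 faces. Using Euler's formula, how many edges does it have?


Polyhedron: pentagonal prism
Euler's formula for convex polyhedra: V - E + F = 2
Given: V = 10 vertices and F = 7 faces
Solve for E:
E = V + F - 2 = 10 + 7 - 2 = 15
15 edges


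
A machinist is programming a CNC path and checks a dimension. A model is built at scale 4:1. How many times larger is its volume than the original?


Linear scale factor k = 4
Rule: under a linear scaling by k, volumes scale by k^3.
k^3 = 4 * 4 * 4
k^3 = 16 * 4
k^3 = 64
Volume scales by a factor of 64.
64 (dimensionless)


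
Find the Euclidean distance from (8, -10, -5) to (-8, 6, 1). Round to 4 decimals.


3D distance between two points
P1 = (8, -10, -5), P2 = (-8, 6, 1)
Formula: d = sqrt((x2-x1)^2 + (y2-y1)^2 + (z2-z1)^2)
dx = -8 - 8 = -16
dy = 6 - -10 = 16
dz = 1 - -5 = 6
dx^2 + dy^2 + dz^2 = 256 + 256 + 36 = 548
d = sqrt(548)
d = 23.4094
23.4094 units


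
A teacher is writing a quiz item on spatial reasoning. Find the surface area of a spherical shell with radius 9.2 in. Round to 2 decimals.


Shape: sphere
Radius r = 9.2 in
Formula: SA = 4 * pi * r^2
r^2 = 84.64
SA = 4 * pi * 84.64
SA = 338.56 * pi
SA = 1063.62
1063.62 in^2


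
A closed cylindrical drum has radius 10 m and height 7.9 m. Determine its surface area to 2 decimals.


Shape: closed cylinder
Radius r = 10 m, Height h = 7.9 m
Formula: SA = 2*pi*r^2 + 2*pi*r*h = 2*pi*r*(r + h)
r + h = 17.9
2 * r * (r + h) = 2 * 10 * 17.9 = 358
SA = 358 * pi
SA = 1124.69
1124.69 m^2


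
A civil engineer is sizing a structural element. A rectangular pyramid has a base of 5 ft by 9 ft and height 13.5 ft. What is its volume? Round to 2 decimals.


Shape: rectangular pyramid
Base: 5 ft x 9 ft, Height h = 13.5 ft
Formula: V = (1/3) * base_area * h
base_area = 5 * 9 = 45
base_area * h = 45 * 13.5 = 607.5
V = 607.5 / 3
V = 202.5
202.5 ft^3


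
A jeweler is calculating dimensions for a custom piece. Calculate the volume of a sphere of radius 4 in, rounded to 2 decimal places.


Shape: sphere
Radius r = 4 in
Formula: V = (4/3) * pi * r^3
r^3 = 64
(4/3) * 64 = 85.333333
V = 85.333333 * pi
V = 268.08
268.08 in^3


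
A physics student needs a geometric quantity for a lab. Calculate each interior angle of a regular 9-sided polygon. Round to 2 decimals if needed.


Shape: regular nonagon (9 sides)
Formula: interior angle = (n - 2) * 180 / n
(n - 2) = 7
(n - 2) * 180 = 1260
angle = 1260 / 9
angle = 140
140 degrees


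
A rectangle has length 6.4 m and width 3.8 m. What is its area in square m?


Shape: rectangle
Length l = 6.4 m, Width w = 3.8 m
Formula: A = l * w
A = 6.4 * 3.8
A = 24.32
24.32 m^2


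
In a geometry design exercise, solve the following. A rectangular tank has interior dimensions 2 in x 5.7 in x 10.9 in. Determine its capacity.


Shape: rectangular prism
l = 2 in, w = 5.7 in, h = 10.9 in
Formula: V = l * w * h
V = 2 * 5.7 * 10.9
V = 11.4 * 10.9
V = 124.26
124.26 in^3


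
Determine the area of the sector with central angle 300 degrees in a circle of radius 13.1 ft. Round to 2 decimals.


Shape: circular sector
Radius r = 13.1 ft, Angle = 300 degrees
Formula: A = (angle/360) * pi * r^2
r^2 = 171.61
Fraction of circle = 300/360
A = (300/360) * pi * 171.61
A = 143.008333 * pi
A = 449.27
449.27 ft^2


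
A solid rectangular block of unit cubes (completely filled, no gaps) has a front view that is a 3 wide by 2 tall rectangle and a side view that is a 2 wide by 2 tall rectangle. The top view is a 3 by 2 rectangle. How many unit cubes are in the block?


Orthographic views of a solid rectangular block:
Front view 3 x 2 -> length = 3, height = 2
Side view 2 x 2 -> width = 2, height = 2 (consistent)
Top view 3 x 2 -> confirms length = 3, width = 2
The block is 3 x 2 x 2.
Total unit cubes = 3 * 2 * 2 = 12
12 unit cubes


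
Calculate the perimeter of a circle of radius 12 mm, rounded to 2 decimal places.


Shape: circle
Radius r = 12 mm
Formula: C = 2 * pi * r
C = 2 * pi * 12
C = 24 * pi
C = 75.4
75.4 mm


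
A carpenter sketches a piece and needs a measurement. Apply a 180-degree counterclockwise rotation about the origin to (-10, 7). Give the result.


Transformation: rotation about the origin
Original point: (-10, 7)
Rule for 180 deg: (x, y) -> (-x, -y)
Apply: (-10, 7) -> (10, -7)
(10, -7)


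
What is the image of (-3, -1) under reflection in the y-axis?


Transformation: reflection
Original point: (-3, -1)
Rule for reflection over the y-axis: (x, y) -> (-x, y)
Apply: (-3, -1) -> (3, -1)
(3, -1)


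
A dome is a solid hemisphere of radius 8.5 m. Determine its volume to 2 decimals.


Shape: hemisphere (half of a sphere)
Radius r = 8.5 m
Formula: V = (1/2) * (4/3) * pi * r^3 = (2/3) * pi * r^3
r^3 = 614.125
(2/3) * 614.125 = 409.416667
V = 409.416667 * pi
V = 1286.22
1286.22 m^3


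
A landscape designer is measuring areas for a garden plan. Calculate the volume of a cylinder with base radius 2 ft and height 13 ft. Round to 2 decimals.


Shape: cylinder
Radius r = 2 ft, Height h = 13 ft
Formula: V = pi * r^2 * h
r^2 = 4
V = pi * 4 * 13
V = 52 * pi
V = 163.36
163.36 ft^3


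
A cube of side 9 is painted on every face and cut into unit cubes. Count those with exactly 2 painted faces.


Large cube: 9 x 9 x 9, cut into unit cubes.
n = 9, so n - 2 = 7
Cubes with 2 painted faces lie along the edges, excluding corners.
A cube has 12 edges; each contributes (n - 2) = 7 such cubes.
Count = 12 * 7 = 84
84 unit cubes


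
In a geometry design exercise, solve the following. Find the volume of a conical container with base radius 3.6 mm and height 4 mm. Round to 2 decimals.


Shape: cone
Radius r = 3.6 mm, Height h = 4 mm
Formula: V = (1/3) * pi * r^2 * h
r^2 = 12.96
pi * r^2 * h = pi * 12.96 * 4 = 51.84 * pi
V = 51.84 * pi / 3
V = 54.29
54.29 mm^3


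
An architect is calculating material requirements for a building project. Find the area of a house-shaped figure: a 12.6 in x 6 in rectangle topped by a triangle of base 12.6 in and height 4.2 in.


Composite shape: rectangle + triangle
Rectangle area = 12.6 * 6 = 75.6
Triangle area = 0.5 * 12.6 * 4.2 = 26.46
Total = 75.6 + 26.46
Total = 102.06
102.06 in^2


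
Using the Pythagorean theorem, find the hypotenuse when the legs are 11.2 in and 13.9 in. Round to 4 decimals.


Shape: right triangle
Legs a = 11.2 in, b = 13.9 in
Formula: c = sqrt(a^2 + b^2)
a^2 = 125.44, b^2 = 193.21
a^2 + b^2 = 318.65
c = sqrt(318.65)
c = 17.8508
17.8508 in


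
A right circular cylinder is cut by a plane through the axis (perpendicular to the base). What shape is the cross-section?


Solid: right circular cylinder
Cutting plane: through the axis (perpendicular to the base)
Visualize the intersection of the plane with the solid's surface.
The boundary of the cut region is a rectangle.
rectangle


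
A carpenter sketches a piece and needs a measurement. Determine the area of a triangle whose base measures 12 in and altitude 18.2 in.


Shape: triangle
Base b = 12 in, Height h = 18.2 in
Formula: A = (1/2) * b * h
A = 0.5 * 12 * 18.2
A = 0.5 * 218.4
A = 109.2
109.2 in^2


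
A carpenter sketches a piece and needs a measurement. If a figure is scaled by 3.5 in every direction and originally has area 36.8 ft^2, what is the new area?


Linear scale factor k = 3.5
Original area = 36.8 ft^2
Rule: under a linear scaling by k, areas scale by k^2.
k^2 = 3.5^2 = 12.25
New area = 36.8 * 12.25
New area = 450.8
450.8 ft^2


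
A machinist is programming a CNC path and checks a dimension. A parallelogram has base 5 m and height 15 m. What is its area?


Shape: parallelogram
Base b = 5 m, Height h = 15 m
Formula: A = b * h
A = 5 * 15
A = 75
75 m^2


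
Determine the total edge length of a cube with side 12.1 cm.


Shape: cube
Side s = 12.1 cm
A cube has 12 edges, all equal.
Formula: total edge length = 12 * s
Total = 12 * 12.1
Total = 145.2
145.2 cm


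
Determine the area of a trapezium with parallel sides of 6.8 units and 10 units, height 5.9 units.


Shape: trapezoid
Parallel sides a = 6.8 units, b = 10 units; Height h = 5.9 units
Formula: A = (a + b) * h / 2
a + b = 6.8 + 10 = 16.8
A = 16.8 * 5.9 / 2
A = 99.12 / 2
A = 49.56
49.56 units^2


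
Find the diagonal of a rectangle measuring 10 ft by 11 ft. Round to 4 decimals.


Shape: rectangle (diagonal via Pythagoras)
Sides: 10 ft and 11 ft
Formula: d = sqrt(l^2 + w^2)
l^2 = 100, w^2 = 121
l^2 + w^2 = 221
d = sqrt(221)
d = 14.8661
14.8661 ft


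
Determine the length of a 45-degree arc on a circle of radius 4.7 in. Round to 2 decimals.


Shape: circular arc
Radius r = 4.7 in, Angle = 45 degrees
Formula: L = (angle/360) * 2 * pi * r
2 * pi * r = 9.4 * pi
L = (45/360) * 9.4 * pi
L = 1.175 * pi
L = 3.69
3.69 in


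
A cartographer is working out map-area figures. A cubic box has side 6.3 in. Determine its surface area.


Shape: cube
Side s = 6.3 in
A cube has 6 square faces.
Formula: SA = 6 * s^2
s^2 = 39.69
SA = 6 * 39.69
SA = 238.14
238.14 in^2


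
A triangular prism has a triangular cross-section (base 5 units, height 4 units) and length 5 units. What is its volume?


Shape: triangular prism
Triangle base = 5 units, triangle height = 4 units, prism length L = 5 units
Formula: V = (1/2 * b * h_tri) * L
Cross-section area = 0.5 * 5 * 4 = 10
V = 10 * 5
V = 50
50 units^3


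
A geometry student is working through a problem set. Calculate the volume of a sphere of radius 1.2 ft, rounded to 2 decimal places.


Shape: sphere
Radius r = 1.2 ft
Formula: V = (4/3) * pi * r^3
r^3 = 1.728
(4/3) * 1.728 = 2.304
V = 2.304 * pi
V = 7.24
7.24 ft^3


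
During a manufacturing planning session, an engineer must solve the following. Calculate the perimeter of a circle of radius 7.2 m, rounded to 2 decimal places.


Shape: circle
Radius r = 7.2 m
Formula: C = 2 * pi * r
C = 2 * pi * 7.2
C = 14.4 * pi
C = 45.24
45.24 m


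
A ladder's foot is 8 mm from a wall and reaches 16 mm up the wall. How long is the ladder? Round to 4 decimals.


Shape: right triangle
Legs a = 8 mm, b = 16 mm
Formula: c = sqrt(a^2 + b^2)
a^2 = 64, b^2 = 256
a^2 + b^2 = 320
c = sqrt(320)
c = 17.8885
17.8885 mm


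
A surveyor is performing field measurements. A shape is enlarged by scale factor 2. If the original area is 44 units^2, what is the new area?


Linear scale factor k = 2
Original area = 44 units^2
Rule: under a linear scaling by k, areas scale by k^2.
k^2 = 2^2 = 4
New area = 44 * 4
New area = 176
176 units^2


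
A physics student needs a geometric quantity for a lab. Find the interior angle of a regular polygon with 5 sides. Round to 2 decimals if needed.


Shape: regular pentagon (5 sides)
Formula: interior angle = (n - 2) * 180 / n
(n - 2) = 3
(n - 2) * 180 = 540
angle = 540 / 5
angle = 108
108 degrees


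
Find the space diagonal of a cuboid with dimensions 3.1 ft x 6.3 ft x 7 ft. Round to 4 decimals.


Shape: rectangular box (space diagonal)
l = 3.1 ft, w = 6.3 ft, h = 7 ft
Visualize: the diagonal of the base, then a right triangle with that diagonal and the height.
Formula: d = sqrt(l^2 + w^2 + h^2)
l^2 + w^2 + h^2 = 9.61 + 39.69 + 49 = 98.3
d = sqrt(98.3)
d = 9.9146
9.9146 ft


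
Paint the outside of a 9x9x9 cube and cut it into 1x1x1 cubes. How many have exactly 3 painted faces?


Large cube: 9 x 9 x 9, cut into unit cubes.
Cubes with 3 painted faces are at the corners. A cube always has 8 corners.
Count = 8
8 unit cubes


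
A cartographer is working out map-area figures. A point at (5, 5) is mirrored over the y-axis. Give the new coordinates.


Transformation: reflection
Original point: (5, 5)
Rule for reflection over the y-axis: (x, y) -> (-x, y)
Apply: (5, 5) -> (-5, 5)
(-5, 5)


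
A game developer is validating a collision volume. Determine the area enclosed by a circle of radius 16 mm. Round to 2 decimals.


Shape: circle
Radius r = 16 mm
Formula: A = pi * r^2
r^2 = 16^2 = 256
A = pi * 256
A = 804.25
804.25 mm^2


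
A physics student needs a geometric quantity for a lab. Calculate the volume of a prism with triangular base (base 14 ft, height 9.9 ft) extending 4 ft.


Shape: triangular prism
Triangle base = 14 ft, triangle height = 9.9 ft, prism length L = 4 ft
Formula: V = (1/2 * b * h_tri) * L
Cross-section area = 0.5 * 14 * 9.9 = 69.3
V = 69.3 * 4
V = 277.2
277.2 ft^3


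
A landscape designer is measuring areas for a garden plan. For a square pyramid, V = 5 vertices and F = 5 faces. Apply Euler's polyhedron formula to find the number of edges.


Polyhedron: square pyramid
Euler's formula for convex polyhedra: V - E + F = 2
Given: V = 5 vertices and F = 5 faces
Solve for E:
E = V + F - 2 = 5 + 5 - 2 = 8
8 edges


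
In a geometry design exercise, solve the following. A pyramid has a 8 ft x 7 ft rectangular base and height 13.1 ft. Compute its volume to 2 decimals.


Shape: rectangular pyramid
Base: 8 ft x 7 ft, Height h = 13.1 ft
Formula: V = (1/3) * base_area * h
base_area = 8 * 7 = 56
base_area * h = 56 * 13.1 = 733.6
V = 733.6 / 3
V = 244.53
244.53 ft^3


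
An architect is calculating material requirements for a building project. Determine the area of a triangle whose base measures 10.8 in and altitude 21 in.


Shape: triangle
Base b = 10.8 in, Height h = 21 in
Formula: A = (1/2) * b * h
A = 0.5 * 10.8 * 21
A = 0.5 * 226.8
A = 113.4
113.4 in^2


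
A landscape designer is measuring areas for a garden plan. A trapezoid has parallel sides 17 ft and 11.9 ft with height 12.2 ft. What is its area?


Shape: trapezoid
Parallel sides a = 17 ft, b = 11.9 ft; Height h = 12.2 ft
Formula: A = (a + b) * h / 2
a + b = 17 + 11.9 = 28.9
A = 28.9 * 12.2 / 2
A = 352.58 / 2
A = 176.29
176.29 ft^2


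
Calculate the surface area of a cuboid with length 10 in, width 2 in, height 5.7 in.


Shape: rectangular prism
l = 10 in, w = 2 in, h = 5.7 in
Formula: SA = 2(lw + lh + wh)
lw = 20, lh = 57, wh = 11.4
lw + lh + wh = 88.4
SA = 2 * 88.4
SA = 176.8
176.8 in^2


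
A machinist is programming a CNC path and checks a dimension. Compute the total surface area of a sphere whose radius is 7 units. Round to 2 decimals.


Shape: sphere
Radius r = 7 units
Formula: SA = 4 * pi * r^2
r^2 = 49
SA = 4 * pi * 49
SA = 196 * pi
SA = 615.75
615.75 units^2


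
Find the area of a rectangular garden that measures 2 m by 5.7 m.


Shape: rectangle
Length l = 2 m, Width w = 5.7 m
Formula: A = l * w
A = 2 * 5.7
A = 11.4
11.4 m^2


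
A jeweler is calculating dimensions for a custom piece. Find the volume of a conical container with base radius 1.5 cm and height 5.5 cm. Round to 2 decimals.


Shape: cone
Radius r = 1.5 cm, Height h = 5.5 cm
Formula: V = (1/3) * pi * r^2 * h
r^2 = 2.25
pi * r^2 * h = pi * 2.25 * 5.5 = 12.375 * pi
V = 12.375 * pi / 3
V = 12.96
12.96 cm^3


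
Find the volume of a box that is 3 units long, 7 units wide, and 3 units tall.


Shape: rectangular prism
l = 3 units, w = 7 units, h = 3 units
Formula: V = l * w * h
V = 3 * 7 * 3
V = 21 * 3
V = 63
63 units^3


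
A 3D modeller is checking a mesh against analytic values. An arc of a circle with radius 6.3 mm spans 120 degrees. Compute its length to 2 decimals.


Shape: circular arc
Radius r = 6.3 mm, Angle = 120 degrees
Formula: L = (angle/360) * 2 * pi * r
2 * pi * r = 12.6 * pi
L = (120/360) * 12.6 * pi
L = 4.2 * pi
L = 13.19
13.19 mm


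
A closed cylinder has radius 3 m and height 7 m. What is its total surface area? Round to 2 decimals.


Shape: closed cylinder
Radius r = 3 m, Height h = 7 m
Formula: SA = 2*pi*r^2 + 2*pi*r*h = 2*pi*r*(r + h)
r + h = 10
2 * r * (r + h) = 2 * 3 * 10 = 60
SA = 60 * pi
SA = 188.5
188.5 m^2


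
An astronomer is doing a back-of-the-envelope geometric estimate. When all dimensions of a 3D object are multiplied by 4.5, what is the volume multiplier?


Linear scale factor k = 4.5
Rule: under a linear scaling by k, volumes scale by k^3.
k^3 = 4.5 * 4.5 * 4.5
k^3 = 20.25 * 4.5
k^3 = 91.125
Volume scales by a factor of 91.125.
91.125 (dimensionless)


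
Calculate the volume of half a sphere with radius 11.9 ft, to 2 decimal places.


Shape: hemisphere (half of a sphere)
Radius r = 11.9 ft
Formula: V = (1/2) * (4/3) * pi * r^3 = (2/3) * pi * r^3
r^3 = 1685.159
(2/3) * 1685.159 = 1123.439333
V = 1123.439333 * pi
V = 3529.39
3529.39 ft^3


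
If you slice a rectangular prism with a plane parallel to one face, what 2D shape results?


Solid: rectangular prism
Cutting plane: parallel to one face
Visualize the intersection of the plane with the solid's surface.
The boundary of the cut region is a rectangle.
rectangle


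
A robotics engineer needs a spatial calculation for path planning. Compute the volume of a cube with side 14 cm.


Shape: cube
Side s = 14 cm
Formula: V = s^3
V = 14 * 14 * 14
V = 196 * 14
V = 2744
2744 cm^3


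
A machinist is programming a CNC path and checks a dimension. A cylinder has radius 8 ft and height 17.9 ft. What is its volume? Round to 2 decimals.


Shape: cylinder
Radius r = 8 ft, Height h = 17.9 ft
Formula: V = pi * r^2 * h
r^2 = 64
V = pi * 64 * 17.9
V = 1145.6 * pi
V = 3599.01
3599.01 ft^3


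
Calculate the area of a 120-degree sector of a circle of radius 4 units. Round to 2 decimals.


Shape: circular sector
Radius r = 4 units, Angle = 120 degrees
Formula: A = (angle/360) * pi * r^2
r^2 = 16
Fraction of circle = 120/360
A = (120/360) * pi * 16
A = 5.333333 * pi
A = 16.76
16.76 units^2


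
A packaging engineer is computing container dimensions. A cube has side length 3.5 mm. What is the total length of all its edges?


Shape: cube
Side s = 3.5 mm
A cube has 12 edges, all equal.
Formula: total edge length = 12 * s
Total = 12 * 3.5
Total = 42
42 mm


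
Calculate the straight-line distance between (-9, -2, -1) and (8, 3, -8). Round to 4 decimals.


3D distance between two points
P1 = (-9, -2, -1), P2 = (8, 3, -8)
Formula: d = sqrt((x2-x1)^2 + (y2-y1)^2 + (z2-z1)^2)
dx = 8 - -9 = 17
dy = 3 - -2 = 5
dz = -8 - -1 = -7
dx^2 + dy^2 + dz^2 = 289 + 25 + 49 = 363
d = sqrt(363)
d = 19.0526
19.0526 units


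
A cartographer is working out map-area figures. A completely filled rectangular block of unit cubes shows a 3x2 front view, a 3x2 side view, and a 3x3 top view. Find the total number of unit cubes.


Orthographic views of a solid rectangular block:
Front view 3 x 2 -> length = 3, height = 2
Side view 3 x 2 -> width = 3, height = 2 (consistent)
Top view 3 x 3 -> confirms length = 3, width = 3
The block is 3 x 3 x 2.
Total unit cubes = 3 * 3 * 2 = 18
18 unit cubes


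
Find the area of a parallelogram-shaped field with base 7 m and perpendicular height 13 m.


Shape: parallelogram
Base b = 7 m, Height h = 13 m
Formula: A = b * h
A = 7 * 13
A = 91
91 m^2


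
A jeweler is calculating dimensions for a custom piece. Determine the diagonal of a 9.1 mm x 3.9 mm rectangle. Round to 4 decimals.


Shape: rectangle (diagonal via Pythagoras)
Sides: 9.1 mm and 3.9 mm
Formula: d = sqrt(l^2 + w^2)
l^2 = 82.81, w^2 = 15.21
l^2 + w^2 = 98.02
d = sqrt(98.02)
d = 9.9005
9.9005 mm


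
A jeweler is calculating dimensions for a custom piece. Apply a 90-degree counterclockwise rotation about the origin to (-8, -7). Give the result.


Transformation: rotation about the origin
Original point: (-8, -7)
Rule for 90 deg counterclockwise: (x, y) -> (-y, x)
Apply: (-8, -7) -> (7, -8)
(7, -8)


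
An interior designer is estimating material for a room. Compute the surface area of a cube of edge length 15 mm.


Shape: cube
Side s = 15 mm
A cube has 6 square faces.
Formula: SA = 6 * s^2
s^2 = 225
SA = 6 * 225
SA = 1350
1350 mm^2


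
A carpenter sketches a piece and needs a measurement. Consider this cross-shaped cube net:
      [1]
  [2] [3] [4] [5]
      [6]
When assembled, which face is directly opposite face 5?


Net: cross layout. Take square 3 as the base (bottom).
Fold the four squares in the horizontal row up around 3: 2 -> left, 4 -> right, 5 wraps to the top.
Fold 1 and 6 up from 3: 1 -> back, 6 -> front.
Opposite pairs are therefore: (1, 6), (2, 4), (3, 5).
Face 5 is opposite face 3.
face 3


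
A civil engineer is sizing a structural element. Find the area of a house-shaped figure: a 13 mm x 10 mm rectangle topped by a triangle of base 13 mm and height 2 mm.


Composite shape: rectangle + triangle
Rectangle area = 13 * 10 = 130
Triangle area = 0.5 * 13 * 2 = 13
Total = 130 + 13
Total = 143
143 mm^2


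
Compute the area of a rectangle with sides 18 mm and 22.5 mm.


Shape: rectangle
Length l = 18 mm, Width w = 22.5 mm
Formula: A = l * w
A = 18 * 22.5
A = 405
405 mm^2


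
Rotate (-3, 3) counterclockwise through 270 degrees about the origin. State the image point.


Transformation: rotation about the origin
Original point: (-3, 3)
Rule for 270 deg counterclockwise: (x, y) -> (y, -x)
Apply: (-3, 3) -> (3, 3)
(3, 3)


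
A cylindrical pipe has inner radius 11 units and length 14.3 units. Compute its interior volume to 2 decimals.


Shape: cylinder
Radius r = 11 units, Height h = 14.3 units
Formula: V = pi * r^2 * h
r^2 = 121
V = pi * 121 * 14.3
V = 1730.3 * pi
V = 5435.9
5435.9 units^3


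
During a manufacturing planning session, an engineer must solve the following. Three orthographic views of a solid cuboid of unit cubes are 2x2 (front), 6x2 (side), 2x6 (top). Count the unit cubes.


Orthographic views of a solid rectangular block:
Front view 2 x 2 -> length = 2, height = 2
Side view 6 x 2 -> width = 6, height = 2 (consistent)
Top view 2 x 6 -> confirms length = 2, width = 6
The block is 2 x 6 x 2.
Total unit cubes = 2 * 6 * 2 = 24
24 unit cubes


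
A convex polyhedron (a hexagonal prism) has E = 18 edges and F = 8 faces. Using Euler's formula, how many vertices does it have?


Polyhedron: hexagonal prism
Euler's formula for convex polyhedra: V - E + F = 2
Given: E = 18 edges and F = 8 faces
Solve for V:
V = 2 + E - F = 2 + 18 - 8 = 12
12 vertices


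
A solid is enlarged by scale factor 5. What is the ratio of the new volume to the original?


Linear scale factor k = 5
Rule: under a linear scaling by k, volumes scale by k^3.
k^3 = 5 * 5 * 5
k^3 = 25 * 5
k^3 = 125
Volume scales by a factor of 125.
125 (dimensionless)


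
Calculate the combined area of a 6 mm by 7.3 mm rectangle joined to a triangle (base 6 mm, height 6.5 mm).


Composite shape: rectangle + triangle
Rectangle area = 6 * 7.3 = 43.8
Triangle area = 0.5 * 6 * 6.5 = 19.5
Total = 43.8 + 19.5
Total = 63.3
63.3 mm^2


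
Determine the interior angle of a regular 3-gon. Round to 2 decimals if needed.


Shape: regular triangle (3 sides)
Formula: interior angle = (n - 2) * 180 / n
(n - 2) = 1
(n - 2) * 180 = 180
angle = 180 / 3
angle = 60
60 degrees


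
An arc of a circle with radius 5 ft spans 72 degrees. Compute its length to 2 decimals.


Shape: circular arc
Radius r = 5 ft, Angle = 72 degrees
Formula: L = (angle/360) * 2 * pi * r
2 * pi * r = 10 * pi
L = (72/360) * 10 * pi
L = 2 * pi
L = 6.28
6.28 ft


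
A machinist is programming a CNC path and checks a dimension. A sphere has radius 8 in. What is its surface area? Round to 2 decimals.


Shape: sphere
Radius r = 8 in
Formula: SA = 4 * pi * r^2
r^2 = 64
SA = 4 * pi * 64
SA = 256 * pi
SA = 804.25
804.25 in^2


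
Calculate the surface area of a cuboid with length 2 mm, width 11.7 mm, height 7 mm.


Shape: rectangular prism
l = 2 mm, w = 11.7 mm, h = 7 mm
Formula: SA = 2(lw + lh + wh)
lw = 23.4, lh = 14, wh = 81.9
lw + lh + wh = 119.3
SA = 2 * 119.3
SA = 238.6
238.6 mm^2


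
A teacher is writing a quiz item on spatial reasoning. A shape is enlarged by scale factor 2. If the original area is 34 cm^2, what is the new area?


Linear scale factor k = 2
Original area = 34 cm^2
Rule: under a linear scaling by k, areas scale by k^2.
k^2 = 2^2 = 4
New area = 34 * 4
New area = 136
136 cm^2


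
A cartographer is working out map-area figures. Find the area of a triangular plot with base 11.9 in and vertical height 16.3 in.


Shape: triangle
Base b = 11.9 in, Height h = 16.3 in
Formula: A = (1/2) * b * h
A = 0.5 * 11.9 * 16.3
A = 0.5 * 193.97
A = 96.985
96.985 in^2


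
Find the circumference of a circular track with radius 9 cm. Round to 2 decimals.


Shape: circle
Radius r = 9 cm
Formula: C = 2 * pi * r
C = 2 * pi * 9
C = 18 * pi
C = 56.55
56.55 cm


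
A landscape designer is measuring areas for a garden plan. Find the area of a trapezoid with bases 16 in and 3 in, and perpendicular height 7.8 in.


Shape: trapezoid
Parallel sides a = 16 in, b = 3 in; Height h = 7.8 in
Formula: A = (a + b) * h / 2
a + b = 16 + 3 = 19
A = 19 * 7.8 / 2
A = 148.2 / 2
A = 74.1
74.1 in^2


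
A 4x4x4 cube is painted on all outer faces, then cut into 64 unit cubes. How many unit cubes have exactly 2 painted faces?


Large cube: 4 x 4 x 4, cut into unit cubes.
n = 4, so n - 2 = 2
Cubes with 2 painted faces lie along the edges, excluding corners.
A cube has 12 edges; each contributes (n - 2) = 2 such cubes.
Count = 12 * 2 = 24
24 unit cubes


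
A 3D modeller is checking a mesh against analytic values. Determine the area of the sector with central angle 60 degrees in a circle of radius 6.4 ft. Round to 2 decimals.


Shape: circular sector
Radius r = 6.4 ft, Angle = 60 degrees
Formula: A = (angle/360) * pi * r^2
r^2 = 40.96
Fraction of circle = 60/360
A = (60/360) * pi * 40.96
A = 6.826667 * pi
A = 21.45
21.45 ft^2


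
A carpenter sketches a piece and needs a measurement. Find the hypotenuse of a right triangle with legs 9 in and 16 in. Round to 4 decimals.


Shape: right triangle
Legs a = 9 in, b = 16 in
Formula: c = sqrt(a^2 + b^2)
a^2 = 81, b^2 = 256
a^2 + b^2 = 337
c = sqrt(337)
c = 18.3576
18.3576 in


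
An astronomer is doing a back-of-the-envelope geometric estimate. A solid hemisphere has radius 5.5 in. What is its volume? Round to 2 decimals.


Shape: hemisphere (half of a sphere)
Radius r = 5.5 in
Formula: V = (1/2) * (4/3) * pi * r^3 = (2/3) * pi * r^3
r^3 = 166.375
(2/3) * 166.375 = 110.916667
V = 110.916667 * pi
V = 348.45
348.45 in^3


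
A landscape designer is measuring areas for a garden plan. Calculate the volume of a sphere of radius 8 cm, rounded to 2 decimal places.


Shape: sphere
Radius r = 8 cm
Formula: V = (4/3) * pi * r^3
r^3 = 512
(4/3) * 512 = 682.666667
V = 682.666667 * pi
V = 2144.66
2144.66 cm^3


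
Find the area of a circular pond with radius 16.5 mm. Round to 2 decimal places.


Shape: circle
Radius r = 16.5 mm
Formula: A = pi * r^2
r^2 = 16.5^2 = 272.25
A = pi * 272.25
A = 855.3
855.3 mm^2


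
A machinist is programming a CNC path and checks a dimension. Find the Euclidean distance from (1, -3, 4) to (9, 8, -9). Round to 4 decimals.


3D distance between two points
P1 = (1, -3, 4), P2 = (9, 8, -9)
Formula: d = sqrt((x2-x1)^2 + (y2-y1)^2 + (z2-z1)^2)
dx = 9 - 1 = 8
dy = 8 - -3 = 11
dz = -9 - 4 = -13
dx^2 + dy^2 + dz^2 = 64 + 121 + 169 = 354
d = sqrt(354)
d = 18.8149
18.8149 units


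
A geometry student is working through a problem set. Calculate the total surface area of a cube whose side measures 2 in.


Shape: cube
Side s = 2 in
A cube has 6 square faces.
Formula: SA = 6 * s^2
s^2 = 4
SA = 6 * 4
SA = 24
24 in^2


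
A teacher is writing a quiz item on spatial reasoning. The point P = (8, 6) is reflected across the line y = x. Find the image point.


Transformation: reflection
Original point: (8, 6)
Rule for reflection over y = x: (x, y) -> (y, x)
Apply: (8, 6) -> (6, 8)
(6, 8)


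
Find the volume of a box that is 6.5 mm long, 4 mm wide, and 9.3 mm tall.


Shape: rectangular prism
l = 6.5 mm, w = 4 mm, h = 9.3 mm
Formula: V = l * w * h
V = 6.5 * 4 * 9.3
V = 26 * 9.3
V = 241.8
241.8 mm^3


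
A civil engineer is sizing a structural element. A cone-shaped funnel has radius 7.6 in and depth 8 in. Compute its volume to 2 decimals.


Shape: cone
Radius r = 7.6 in, Height h = 8 in
Formula: V = (1/3) * pi * r^2 * h
r^2 = 57.76
pi * r^2 * h = pi * 57.76 * 8 = 462.08 * pi
V = 462.08 * pi / 3
V = 483.89
483.89 in^3


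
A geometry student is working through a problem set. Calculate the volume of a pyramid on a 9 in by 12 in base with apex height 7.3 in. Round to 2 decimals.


Shape: rectangular pyramid
Base: 9 in x 12 in, Height h = 7.3 in
Formula: V = (1/3) * base_area * h
base_area = 9 * 12 = 108
base_area * h = 108 * 7.3 = 788.4
V = 788.4 / 3
V = 262.8
262.8 in^3


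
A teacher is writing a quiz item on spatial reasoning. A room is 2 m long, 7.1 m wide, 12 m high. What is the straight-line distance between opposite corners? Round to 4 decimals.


Shape: rectangular box (space diagonal)
l = 2 m, w = 7.1 m, h = 12 m
Visualize: the diagonal of the base, then a right triangle with that diagonal and the height.
Formula: d = sqrt(l^2 + w^2 + h^2)
l^2 + w^2 + h^2 = 4 + 50.41 + 144 = 198.41
d = sqrt(198.41)
d = 14.0858
14.0858 m


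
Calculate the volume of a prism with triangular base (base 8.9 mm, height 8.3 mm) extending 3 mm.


Shape: triangular prism
Triangle base = 8.9 mm, triangle height = 8.3 mm, prism length L = 3 mm
Formula: V = (1/2 * b * h_tri) * L
Cross-section area = 0.5 * 8.9 * 8.3 = 36.935
V = 36.935 * 3
V = 110.805
110.805 mm^3


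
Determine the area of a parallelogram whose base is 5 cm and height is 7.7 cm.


Shape: parallelogram
Base b = 5 cm, Height h = 7.7 cm
Formula: A = b * h
A = 5 * 7.7
A = 38.5
38.5 cm^2
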